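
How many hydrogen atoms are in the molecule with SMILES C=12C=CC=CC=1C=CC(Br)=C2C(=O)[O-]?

6

Hydrogens are implicit in SMILES; fill each atom to its normal valence:
  6 × C (aromatic): 1 H each → 6
  4 × C (aromatic): no H
  1 × Br: no H
  1 × C: no H
  1 × O: no H
  1 × O (charge -1): no H
  Total hydrogens = 6.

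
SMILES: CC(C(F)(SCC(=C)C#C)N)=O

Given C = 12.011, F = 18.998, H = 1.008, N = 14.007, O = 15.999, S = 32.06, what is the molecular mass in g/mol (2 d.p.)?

Molecular formula: C8H10FNOS.
M = 8×12.011 + 1×18.998 + 10×1.008 + 1×14.007 + 1×15.999 + 1×32.06 = 187.23 g/mol.

187.23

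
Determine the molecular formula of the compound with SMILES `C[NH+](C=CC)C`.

C5H12N+

Heavy atoms from the SMILES: 5 C, 1 N.
Implicit hydrogens by atom environment:
  3 × C: 3 H each → 9
  2 × C: 1 H each → 2
  1 × N (charge +1): 1 H
  Total hydrogens = 12.
Net charge +1.
Molecular formula: C5H12N+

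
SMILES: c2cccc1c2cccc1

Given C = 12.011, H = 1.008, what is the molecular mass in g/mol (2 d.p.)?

Molecular formula: C10H8.
M = 10×12.011 + 8×1.008 = 128.17 g/mol.

128.17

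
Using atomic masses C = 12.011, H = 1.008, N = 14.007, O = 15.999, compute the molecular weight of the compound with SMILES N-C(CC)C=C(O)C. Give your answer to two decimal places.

Molecular formula: C6H13NO.
M = 6×12.011 + 13×1.008 + 1×14.007 + 1×15.999 = 115.18 g/mol.

115.18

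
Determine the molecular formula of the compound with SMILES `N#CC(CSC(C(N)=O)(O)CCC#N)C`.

C9H13N3O2S

Heavy atoms from the SMILES: 9 C, 3 N, 2 O, 1 S.
Implicit hydrogens by atom environment:
  4 × C: no H
  3 × C: 2 H each → 6
  2 × N: no H
  1 × C: 3 H
  1 × C: 1 H
  1 × N: 2 H
  1 × O: 1 H
  1 × O: no H
  1 × S: no H
  Total hydrogens = 13.
Molecular formula: C9H13N3O2S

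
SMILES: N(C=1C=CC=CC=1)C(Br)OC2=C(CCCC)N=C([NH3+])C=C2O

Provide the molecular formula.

C16H21BrN3O2+

Heavy atoms from the SMILES: 1 Br, 16 C, 3 N, 2 O.
Implicit hydrogens by atom environment:
  6 × C (aromatic): 1 H each → 6
  5 × C (aromatic): no H
  3 × C: 2 H each → 6
  1 × Br: no H
  1 × C: 3 H
  1 × C: 1 H
  1 × N (charge +1): 3 H
  1 × N: 1 H
  1 × N (aromatic): no H
  1 × O: 1 H
  1 × O: no H
  Total hydrogens = 21.
Net charge +1.
Molecular formula: C16H21BrN3O2+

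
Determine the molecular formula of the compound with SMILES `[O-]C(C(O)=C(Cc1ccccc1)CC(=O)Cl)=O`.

C12H10ClO4-

Heavy atoms from the SMILES: 12 C, 1 Cl, 4 O.
Implicit hydrogens by atom environment:
  5 × C (aromatic): 1 H each → 5
  4 × C: no H
  2 × C: 2 H each → 4
  2 × O: no H
  1 × C (aromatic): no H
  1 × Cl: no H
  1 × O: 1 H
  1 × O (charge -1): no H
  Total hydrogens = 10.
Net charge -1.
Molecular formula: C12H10ClO4-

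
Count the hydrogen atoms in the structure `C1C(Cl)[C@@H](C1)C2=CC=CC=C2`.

Hydrogens are implicit in SMILES; fill each atom to its normal valence:
  5 × C (aromatic): 1 H each → 5
  2 × C: 2 H each → 4
  2 × C: 1 H each → 2
  1 × C (aromatic): no H
  1 × Cl: no H
  Total hydrogens = 11.

11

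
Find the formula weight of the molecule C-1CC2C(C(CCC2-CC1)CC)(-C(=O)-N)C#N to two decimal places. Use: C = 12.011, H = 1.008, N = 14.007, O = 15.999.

Molecular formula: C14H22N2O.
M = 14×12.011 + 22×1.008 + 2×14.007 + 1×15.999 = 234.34 g/mol.

234.34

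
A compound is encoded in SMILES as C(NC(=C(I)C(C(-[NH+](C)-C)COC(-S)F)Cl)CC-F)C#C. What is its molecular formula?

Heavy atoms from the SMILES: 13 C, 1 Cl, 2 F, 1 I, 2 N, 1 O, 1 S.
Implicit hydrogens by atom environment:
  4 × C: 2 H each → 8
  4 × C: 1 H each → 4
  3 × C: no H
  2 × C: 3 H each → 6
  2 × F: no H
  1 × Cl: no H
  1 × I: no H
  1 × N: 1 H
  1 × N (charge +1): 1 H
  1 × O: no H
  1 × S: 1 H
  Total hydrogens = 21.
Net charge +1.
Molecular formula: C13H21ClF2IN2OS+

C13H21ClF2IN2OS+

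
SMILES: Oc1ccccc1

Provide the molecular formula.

C6H6O

Heavy atoms from the SMILES: 6 C, 1 O.
Implicit hydrogens by atom environment:
  5 × C (aromatic): 1 H each → 5
  1 × C (aromatic): no H
  1 × O: 1 H
  Total hydrogens = 6.
Molecular formula: C6H6O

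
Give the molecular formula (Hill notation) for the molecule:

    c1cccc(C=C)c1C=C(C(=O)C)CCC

Heavy atoms from the SMILES: 15 C, 1 O.
Implicit hydrogens by atom environment:
  4 × C (aromatic): 1 H each → 4
  3 × C: 2 H each → 6
  2 × C: 3 H each → 6
  2 × C: 1 H each → 2
  2 × C (aromatic): no H
  2 × C: no H
  1 × O: no H
  Total hydrogens = 18.
Molecular formula: C15H18O

C15H18O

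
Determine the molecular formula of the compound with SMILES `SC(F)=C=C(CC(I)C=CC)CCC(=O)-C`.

C12H16FIOS

Heavy atoms from the SMILES: 12 C, 1 F, 1 I, 1 O, 1 S.
Implicit hydrogens by atom environment:
  4 × C: no H
  3 × C: 2 H each → 6
  3 × C: 1 H each → 3
  2 × C: 3 H each → 6
  1 × F: no H
  1 × I: no H
  1 × O: no H
  1 × S: 1 H
  Total hydrogens = 16.
Molecular formula: C12H16FIOS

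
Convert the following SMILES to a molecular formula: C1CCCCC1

C6H12

Heavy atoms from the SMILES: 6 C.
Implicit hydrogens by atom environment:
  6 × C: 2 H each → 12
  Total hydrogens = 12.
Molecular formula: C6H12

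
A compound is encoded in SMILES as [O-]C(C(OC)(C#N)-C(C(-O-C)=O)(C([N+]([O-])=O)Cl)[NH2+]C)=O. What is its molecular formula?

Heavy atoms from the SMILES: 9 C, 1 Cl, 3 N, 7 O.
Implicit hydrogens by atom environment:
  5 × C: no H
  5 × O: no H
  3 × C: 3 H each → 9
  2 × O (charge -1): no H
  1 × C: 1 H
  1 × Cl: no H
  1 × N (charge +1): 2 H
  1 × N (charge +1): no H
  1 × N: no H
  Total hydrogens = 12.
Molecular formula: C9H12ClN3O7

C9H12ClN3O7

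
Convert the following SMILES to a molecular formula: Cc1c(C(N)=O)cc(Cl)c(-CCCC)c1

Heavy atoms from the SMILES: 12 C, 1 Cl, 1 N, 1 O.
Implicit hydrogens by atom environment:
  4 × C (aromatic): no H
  3 × C: 2 H each → 6
  2 × C: 3 H each → 6
  2 × C (aromatic): 1 H each → 2
  1 × C: no H
  1 × Cl: no H
  1 × N: 2 H
  1 × O: no H
  Total hydrogens = 16.
Molecular formula: C12H16ClNO

C12H16ClNO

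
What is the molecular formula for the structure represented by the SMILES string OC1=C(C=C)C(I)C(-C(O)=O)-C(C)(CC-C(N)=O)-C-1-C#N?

C14H17IN2O4

Heavy atoms from the SMILES: 14 C, 1 I, 2 N, 4 O.
Implicit hydrogens by atom environment:
  6 × C: no H
  4 × C: 1 H each → 4
  3 × C: 2 H each → 6
  2 × O: 1 H each → 2
  2 × O: no H
  1 × C: 3 H
  1 × I: no H
  1 × N: 2 H
  1 × N: no H
  Total hydrogens = 17.
Molecular formula: C14H17IN2O4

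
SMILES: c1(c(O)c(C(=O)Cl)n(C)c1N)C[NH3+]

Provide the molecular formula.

C7H11ClN3O2+

Heavy atoms from the SMILES: 7 C, 1 Cl, 3 N, 2 O.
Implicit hydrogens by atom environment:
  4 × C (aromatic): no H
  1 × C: 3 H
  1 × C: 2 H
  1 × C: no H
  1 × Cl: no H
  1 × N (charge +1): 3 H
  1 × N: 2 H
  1 × N (aromatic): no H
  1 × O: 1 H
  1 × O: no H
  Total hydrogens = 11.
Net charge +1.
Molecular formula: C7H11ClN3O2+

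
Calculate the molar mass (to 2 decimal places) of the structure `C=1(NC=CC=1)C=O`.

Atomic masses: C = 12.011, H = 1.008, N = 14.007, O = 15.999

Molecular formula: C5H5NO.
M = 5×12.011 + 5×1.008 + 1×14.007 + 1×15.999 = 95.10 g/mol.

95.10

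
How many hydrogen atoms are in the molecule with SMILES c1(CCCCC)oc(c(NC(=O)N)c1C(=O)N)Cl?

16

Hydrogens are implicit in SMILES; fill each atom to its normal valence:
  4 × C: 2 H each → 8
  4 × C (aromatic): no H
  2 × C: no H
  2 × N: 2 H each → 4
  2 × O: no H
  1 × C: 3 H
  1 × Cl: no H
  1 × N: 1 H
  1 × O (aromatic): no H
  Total hydrogens = 16.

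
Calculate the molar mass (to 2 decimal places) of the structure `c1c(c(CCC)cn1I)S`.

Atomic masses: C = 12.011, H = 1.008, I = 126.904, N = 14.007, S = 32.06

267.13

Molecular formula: C7H10INS.
M = 7×12.011 + 10×1.008 + 1×126.904 + 1×14.007 + 1×32.06 = 267.13 g/mol.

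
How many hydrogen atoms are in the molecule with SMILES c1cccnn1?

4

Hydrogens are implicit in SMILES; fill each atom to its normal valence:
  4 × C (aromatic): 1 H each → 4
  2 × N (aromatic): no H
  Total hydrogens = 4.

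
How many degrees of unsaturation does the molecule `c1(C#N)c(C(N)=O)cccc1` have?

Molecular formula from the SMILES: C8H6N2O.
DoU = (2C + 2 + N − H − X)/2 = (2·8 + 2 + 2 − 6 − 0)/2 = 14/2 = 7.
(Structurally: 1 ring(s) + 6 π bond(s) = 7.)

7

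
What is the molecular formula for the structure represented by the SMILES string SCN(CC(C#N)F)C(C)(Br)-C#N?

C7H9BrFN3S

Heavy atoms from the SMILES: 1 Br, 7 C, 1 F, 3 N, 1 S.
Implicit hydrogens by atom environment:
  3 × C: no H
  3 × N: no H
  2 × C: 2 H each → 4
  1 × Br: no H
  1 × C: 3 H
  1 × C: 1 H
  1 × F: no H
  1 × S: 1 H
  Total hydrogens = 9.
Molecular formula: C7H9BrFN3S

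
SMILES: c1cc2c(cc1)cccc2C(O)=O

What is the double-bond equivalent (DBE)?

Molecular formula from the SMILES: C11H8O2.
DoU = (2C + 2 + N − H − X)/2 = (2·11 + 2 + 0 − 8 − 0)/2 = 16/2 = 8.
(Structurally: 2 ring(s) + 6 π bond(s) = 8.)

8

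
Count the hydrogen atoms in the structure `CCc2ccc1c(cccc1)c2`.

Hydrogens are implicit in SMILES; fill each atom to its normal valence:
  7 × C (aromatic): 1 H each → 7
  3 × C (aromatic): no H
  1 × C: 3 H
  1 × C: 2 H
  Total hydrogens = 12.

12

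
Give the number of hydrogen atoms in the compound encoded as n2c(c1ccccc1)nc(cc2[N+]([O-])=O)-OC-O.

9

Hydrogens are implicit in SMILES; fill each atom to its normal valence:
  6 × C (aromatic): 1 H each → 6
  4 × C (aromatic): no H
  2 × N (aromatic): no H
  2 × O: no H
  1 × C: 2 H
  1 × N (charge +1): no H
  1 × O: 1 H
  1 × O (charge -1): no H
  Total hydrogens = 9.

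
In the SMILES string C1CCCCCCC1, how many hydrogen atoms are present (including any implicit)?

16

Hydrogens are implicit in SMILES; fill each atom to its normal valence:
  8 × C: 2 H each → 16
  Total hydrogens = 16.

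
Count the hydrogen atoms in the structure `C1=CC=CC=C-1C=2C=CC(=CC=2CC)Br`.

13

Hydrogens are implicit in SMILES; fill each atom to its normal valence:
  8 × C (aromatic): 1 H each → 8
  4 × C (aromatic): no H
  1 × Br: no H
  1 × C: 3 H
  1 × C: 2 H
  Total hydrogens = 13.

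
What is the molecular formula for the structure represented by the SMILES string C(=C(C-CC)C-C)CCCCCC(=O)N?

C13H25NO

Heavy atoms from the SMILES: 13 C, 1 N, 1 O.
Implicit hydrogens by atom environment:
  8 × C: 2 H each → 16
  2 × C: 3 H each → 6
  2 × C: no H
  1 × C: 1 H
  1 × N: 2 H
  1 × O: no H
  Total hydrogens = 25.
Molecular formula: C13H25NO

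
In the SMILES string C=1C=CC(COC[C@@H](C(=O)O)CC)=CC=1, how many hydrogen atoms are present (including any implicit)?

16

Hydrogens are implicit in SMILES; fill each atom to its normal valence:
  5 × C (aromatic): 1 H each → 5
  3 × C: 2 H each → 6
  2 × O: no H
  1 × C: 3 H
  1 × C: 1 H
  1 × C: no H
  1 × C (aromatic): no H
  1 × O: 1 H
  Total hydrogens = 16.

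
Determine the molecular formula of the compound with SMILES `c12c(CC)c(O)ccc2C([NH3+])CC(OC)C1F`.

Heavy atoms from the SMILES: 13 C, 1 F, 1 N, 2 O.
Implicit hydrogens by atom environment:
  4 × C (aromatic): no H
  3 × C: 1 H each → 3
  2 × C: 3 H each → 6
  2 × C: 2 H each → 4
  2 × C (aromatic): 1 H each → 2
  1 × F: no H
  1 × N (charge +1): 3 H
  1 × O: 1 H
  1 × O: no H
  Total hydrogens = 19.
Net charge +1.
Molecular formula: C13H19FNO2+

C13H19FNO2+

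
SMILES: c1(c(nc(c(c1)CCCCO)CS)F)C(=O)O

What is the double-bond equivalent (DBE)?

Molecular formula from the SMILES: C11H14FNO3S.
DoU = (2C + 2 + N − H − X)/2 = (2·11 + 2 + 1 − 14 − 1)/2 = 10/2 = 5.
(Structurally: 1 ring(s) + 4 π bond(s) = 5.)

5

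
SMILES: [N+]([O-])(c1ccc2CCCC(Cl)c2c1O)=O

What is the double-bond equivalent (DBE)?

6

Molecular formula from the SMILES: C10H10ClNO3.
DoU = (2C + 2 + N − H − X)/2 = (2·10 + 2 + 1 − 10 − 1)/2 = 12/2 = 6.
(Structurally: 2 ring(s) + 4 π bond(s) = 6.)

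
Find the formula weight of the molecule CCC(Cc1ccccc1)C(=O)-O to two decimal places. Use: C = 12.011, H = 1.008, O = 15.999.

Molecular formula: C11H14O2.
M = 11×12.011 + 14×1.008 + 2×15.999 = 178.23 g/mol.

178.23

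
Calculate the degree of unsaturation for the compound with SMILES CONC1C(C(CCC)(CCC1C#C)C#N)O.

5

Molecular formula from the SMILES: C13H20N2O2.
DoU = (2C + 2 + N − H − X)/2 = (2·13 + 2 + 2 − 20 − 0)/2 = 10/2 = 5.
(Structurally: 1 ring(s) + 4 π bond(s) = 5.)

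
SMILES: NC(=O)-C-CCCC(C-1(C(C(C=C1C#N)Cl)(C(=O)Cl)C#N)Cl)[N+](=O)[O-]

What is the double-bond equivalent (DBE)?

9

Molecular formula from the SMILES: C14H13Cl3N4O4.
DoU = (2C + 2 + N − H − X)/2 = (2·14 + 2 + 4 − 13 − 3)/2 = 18/2 = 9.
(Structurally: 1 ring(s) + 8 π bond(s) = 9.)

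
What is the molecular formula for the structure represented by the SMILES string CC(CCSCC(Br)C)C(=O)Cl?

Heavy atoms from the SMILES: 1 Br, 8 C, 1 Cl, 1 O, 1 S.
Implicit hydrogens by atom environment:
  3 × C: 2 H each → 6
  2 × C: 3 H each → 6
  2 × C: 1 H each → 2
  1 × Br: no H
  1 × C: no H
  1 × Cl: no H
  1 × O: no H
  1 × S: no H
  Total hydrogens = 14.
Molecular formula: C8H14BrClOS

C8H14BrClOS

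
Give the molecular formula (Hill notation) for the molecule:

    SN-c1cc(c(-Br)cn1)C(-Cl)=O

Heavy atoms from the SMILES: 1 Br, 6 C, 1 Cl, 2 N, 1 O, 1 S.
Implicit hydrogens by atom environment:
  3 × C (aromatic): no H
  2 × C (aromatic): 1 H each → 2
  1 × Br: no H
  1 × C: no H
  1 × Cl: no H
  1 × N: 1 H
  1 × N (aromatic): no H
  1 × O: no H
  1 × S: 1 H
  Total hydrogens = 4.
Molecular formula: C6H4BrClN2OS

C6H4BrClN2OS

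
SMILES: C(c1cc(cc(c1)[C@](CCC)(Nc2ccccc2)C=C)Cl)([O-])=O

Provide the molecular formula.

C19H19ClNO2-

Heavy atoms from the SMILES: 19 C, 1 Cl, 1 N, 2 O.
Implicit hydrogens by atom environment:
  8 × C (aromatic): 1 H each → 8
  4 × C (aromatic): no H
  3 × C: 2 H each → 6
  2 × C: no H
  1 × C: 3 H
  1 × C: 1 H
  1 × Cl: no H
  1 × N: 1 H
  1 × O: no H
  1 × O (charge -1): no H
  Total hydrogens = 19.
Net charge -1.
Molecular formula: C19H19ClNO2-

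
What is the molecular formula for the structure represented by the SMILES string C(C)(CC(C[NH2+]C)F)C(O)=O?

Heavy atoms from the SMILES: 7 C, 1 F, 1 N, 2 O.
Implicit hydrogens by atom environment:
  2 × C: 3 H each → 6
  2 × C: 2 H each → 4
  2 × C: 1 H each → 2
  1 × C: no H
  1 × F: no H
  1 × N (charge +1): 2 H
  1 × O: 1 H
  1 × O: no H
  Total hydrogens = 15.
Net charge +1.
Molecular formula: C7H15FNO2+

C7H15FNO2+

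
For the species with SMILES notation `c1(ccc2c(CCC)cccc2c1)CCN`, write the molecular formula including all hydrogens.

C15H19N

Heavy atoms from the SMILES: 15 C, 1 N.
Implicit hydrogens by atom environment:
  6 × C (aromatic): 1 H each → 6
  4 × C: 2 H each → 8
  4 × C (aromatic): no H
  1 × C: 3 H
  1 × N: 2 H
  Total hydrogens = 19.
Molecular formula: C15H19N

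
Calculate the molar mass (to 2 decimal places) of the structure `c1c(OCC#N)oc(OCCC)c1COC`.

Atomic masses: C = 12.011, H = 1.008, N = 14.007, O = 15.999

225.24

Molecular formula: C11H15NO4.
M = 11×12.011 + 15×1.008 + 1×14.007 + 4×15.999 = 225.24 g/mol.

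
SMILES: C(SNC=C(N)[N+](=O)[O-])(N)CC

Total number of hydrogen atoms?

Hydrogens are implicit in SMILES; fill each atom to its normal valence:
  2 × C: 1 H each → 2
  2 × N: 2 H each → 4
  1 × C: 3 H
  1 × C: 2 H
  1 × C: no H
  1 × N: 1 H
  1 × N (charge +1): no H
  1 × O: no H
  1 × O (charge -1): no H
  1 × S: no H
  Total hydrogens = 12.

12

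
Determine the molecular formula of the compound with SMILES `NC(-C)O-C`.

Heavy atoms from the SMILES: 3 C, 1 N, 1 O.
Implicit hydrogens by atom environment:
  2 × C: 3 H each → 6
  1 × C: 1 H
  1 × N: 2 H
  1 × O: no H
  Total hydrogens = 9.
Molecular formula: C3H9NO

C3H9NO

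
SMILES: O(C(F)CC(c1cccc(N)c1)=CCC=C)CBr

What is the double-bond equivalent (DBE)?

6

Molecular formula from the SMILES: C14H17BrFNO.
DoU = (2C + 2 + N − H − X)/2 = (2·14 + 2 + 1 − 17 − 2)/2 = 12/2 = 6.
(Structurally: 1 ring(s) + 5 π bond(s) = 6.)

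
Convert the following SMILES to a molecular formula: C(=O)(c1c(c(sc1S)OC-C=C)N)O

C8H9NO3S2

Heavy atoms from the SMILES: 8 C, 1 N, 3 O, 2 S.
Implicit hydrogens by atom environment:
  4 × C (aromatic): no H
  2 × C: 2 H each → 4
  2 × O: no H
  1 × C: 1 H
  1 × C: no H
  1 × N: 2 H
  1 × O: 1 H
  1 × S: 1 H
  1 × S (aromatic): no H
  Total hydrogens = 9.
Molecular formula: C8H9NO3S2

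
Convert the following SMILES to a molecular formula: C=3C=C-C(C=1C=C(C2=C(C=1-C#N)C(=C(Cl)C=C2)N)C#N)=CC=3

Heavy atoms from the SMILES: 18 C, 1 Cl, 3 N.
Implicit hydrogens by atom environment:
  8 × C (aromatic): 1 H each → 8
  8 × C (aromatic): no H
  2 × C: no H
  2 × N: no H
  1 × Cl: no H
  1 × N: 2 H
  Total hydrogens = 10.
Molecular formula: C18H10ClN3

C18H10ClN3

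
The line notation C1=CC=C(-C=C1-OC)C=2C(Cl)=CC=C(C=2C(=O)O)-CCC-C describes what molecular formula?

C18H19ClO3

Heavy atoms from the SMILES: 18 C, 1 Cl, 3 O.
Implicit hydrogens by atom environment:
  6 × C (aromatic): 1 H each → 6
  6 × C (aromatic): no H
  3 × C: 2 H each → 6
  2 × C: 3 H each → 6
  2 × O: no H
  1 × C: no H
  1 × Cl: no H
  1 × O: 1 H
  Total hydrogens = 19.
Molecular formula: C18H19ClO3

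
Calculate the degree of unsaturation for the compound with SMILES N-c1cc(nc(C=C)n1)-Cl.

5

Molecular formula from the SMILES: C6H6ClN3.
DoU = (2C + 2 + N − H − X)/2 = (2·6 + 2 + 3 − 6 − 1)/2 = 10/2 = 5.
(Structurally: 1 ring(s) + 4 π bond(s) = 5.)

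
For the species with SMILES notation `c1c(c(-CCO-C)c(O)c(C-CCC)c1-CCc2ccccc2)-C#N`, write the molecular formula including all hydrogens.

Heavy atoms from the SMILES: 22 C, 1 N, 2 O.
Implicit hydrogens by atom environment:
  7 × C: 2 H each → 14
  6 × C (aromatic): 1 H each → 6
  6 × C (aromatic): no H
  2 × C: 3 H each → 6
  1 × C: no H
  1 × N: no H
  1 × O: 1 H
  1 × O: no H
  Total hydrogens = 27.
Molecular formula: C22H27NO2

C22H27NO2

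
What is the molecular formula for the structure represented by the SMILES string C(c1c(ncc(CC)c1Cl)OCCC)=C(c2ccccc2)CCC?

C21H26ClNO

Heavy atoms from the SMILES: 21 C, 1 Cl, 1 N, 1 O.
Implicit hydrogens by atom environment:
  6 × C (aromatic): 1 H each → 6
  5 × C: 2 H each → 10
  5 × C (aromatic): no H
  3 × C: 3 H each → 9
  1 × C: 1 H
  1 × C: no H
  1 × Cl: no H
  1 × N (aromatic): no H
  1 × O: no H
  Total hydrogens = 26.
Molecular formula: C21H26ClNO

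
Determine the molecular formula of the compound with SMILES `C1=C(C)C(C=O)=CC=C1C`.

Heavy atoms from the SMILES: 9 C, 1 O.
Implicit hydrogens by atom environment:
  3 × C (aromatic): 1 H each → 3
  3 × C (aromatic): no H
  2 × C: 3 H each → 6
  1 × C: 1 H
  1 × O: no H
  Total hydrogens = 10.
Molecular formula: C9H10O

C9H10O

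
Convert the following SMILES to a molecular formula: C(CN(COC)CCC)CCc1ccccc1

C15H25NO

Heavy atoms from the SMILES: 15 C, 1 N, 1 O.
Implicit hydrogens by atom environment:
  7 × C: 2 H each → 14
  5 × C (aromatic): 1 H each → 5
  2 × C: 3 H each → 6
  1 × C (aromatic): no H
  1 × N: no H
  1 × O: no H
  Total hydrogens = 25.
Molecular formula: C15H25NO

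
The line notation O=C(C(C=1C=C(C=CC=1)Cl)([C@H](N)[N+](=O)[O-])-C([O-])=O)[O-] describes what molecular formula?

[C10H7ClN2O6]2-

Heavy atoms from the SMILES: 10 C, 1 Cl, 2 N, 6 O.
Implicit hydrogens by atom environment:
  4 × C (aromatic): 1 H each → 4
  3 × C: no H
  3 × O: no H
  3 × O (charge -1): no H
  2 × C (aromatic): no H
  1 × C: 1 H
  1 × Cl: no H
  1 × N: 2 H
  1 × N (charge +1): no H
  Total hydrogens = 7.
Net charge -2.
Molecular formula: [C10H7ClN2O6]2-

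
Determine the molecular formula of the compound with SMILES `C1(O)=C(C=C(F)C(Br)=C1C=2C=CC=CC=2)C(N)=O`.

C13H9BrFNO2

Heavy atoms from the SMILES: 1 Br, 13 C, 1 F, 1 N, 2 O.
Implicit hydrogens by atom environment:
  6 × C (aromatic): 1 H each → 6
  6 × C (aromatic): no H
  1 × Br: no H
  1 × C: no H
  1 × F: no H
  1 × N: 2 H
  1 × O: 1 H
  1 × O: no H
  Total hydrogens = 9.
Molecular formula: C13H9BrFNO2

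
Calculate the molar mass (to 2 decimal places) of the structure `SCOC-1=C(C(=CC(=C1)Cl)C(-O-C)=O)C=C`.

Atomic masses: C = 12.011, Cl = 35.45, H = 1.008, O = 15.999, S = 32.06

258.72

Molecular formula: C11H11ClO3S.
M = 11×12.011 + 1×35.45 + 11×1.008 + 3×15.999 + 1×32.06 = 258.72 g/mol.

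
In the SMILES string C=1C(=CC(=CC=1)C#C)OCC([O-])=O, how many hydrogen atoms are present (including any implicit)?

Hydrogens are implicit in SMILES; fill each atom to its normal valence:
  4 × C (aromatic): 1 H each → 4
  2 × C (aromatic): no H
  2 × C: no H
  2 × O: no H
  1 × C: 2 H
  1 × C: 1 H
  1 × O (charge -1): no H
  Total hydrogens = 7.

7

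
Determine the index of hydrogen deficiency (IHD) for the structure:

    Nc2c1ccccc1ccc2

7

Molecular formula from the SMILES: C10H9N.
DoU = (2C + 2 + N − H − X)/2 = (2·10 + 2 + 1 − 9 − 0)/2 = 14/2 = 7.
(Structurally: 2 ring(s) + 5 π bond(s) = 7.)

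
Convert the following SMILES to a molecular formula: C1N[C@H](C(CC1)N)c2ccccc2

C11H16N2

Heavy atoms from the SMILES: 11 C, 2 N.
Implicit hydrogens by atom environment:
  5 × C (aromatic): 1 H each → 5
  3 × C: 2 H each → 6
  2 × C: 1 H each → 2
  1 × C (aromatic): no H
  1 × N: 2 H
  1 × N: 1 H
  Total hydrogens = 16.
Molecular formula: C11H16N2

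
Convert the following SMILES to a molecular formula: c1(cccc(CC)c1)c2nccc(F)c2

Heavy atoms from the SMILES: 13 C, 1 F, 1 N.
Implicit hydrogens by atom environment:
  7 × C (aromatic): 1 H each → 7
  4 × C (aromatic): no H
  1 × C: 3 H
  1 × C: 2 H
  1 × F: no H
  1 × N (aromatic): no H
  Total hydrogens = 12.
Molecular formula: C13H12FN

C13H12FN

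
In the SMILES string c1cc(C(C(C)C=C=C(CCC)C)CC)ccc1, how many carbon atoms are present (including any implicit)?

18

The symbol for carbon appears 18 times in the SMILES. Lowercase c denotes aromatic carbon and counts toward C.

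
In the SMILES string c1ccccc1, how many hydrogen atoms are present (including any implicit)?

Hydrogens are implicit in SMILES; fill each atom to its normal valence:
  6 × C (aromatic): 1 H each → 6
  Total hydrogens = 6.

6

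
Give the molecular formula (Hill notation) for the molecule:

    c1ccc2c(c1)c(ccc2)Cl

C10H7Cl

Heavy atoms from the SMILES: 10 C, 1 Cl.
Implicit hydrogens by atom environment:
  7 × C (aromatic): 1 H each → 7
  3 × C (aromatic): no H
  1 × Cl: no H
  Total hydrogens = 7.
Molecular formula: C10H7Cl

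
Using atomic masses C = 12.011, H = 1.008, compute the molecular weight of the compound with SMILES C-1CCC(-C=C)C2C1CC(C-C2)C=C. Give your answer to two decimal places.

Molecular formula: C14H22.
M = 14×12.011 + 22×1.008 = 190.33 g/mol.

190.33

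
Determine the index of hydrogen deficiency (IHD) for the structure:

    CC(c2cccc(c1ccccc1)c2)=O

9

Molecular formula from the SMILES: C14H12O.
DoU = (2C + 2 + N − H − X)/2 = (2·14 + 2 + 0 − 12 − 0)/2 = 18/2 = 9.
(Structurally: 2 ring(s) + 7 π bond(s) = 9.)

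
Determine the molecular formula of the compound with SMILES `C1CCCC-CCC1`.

C8H16

Heavy atoms from the SMILES: 8 C.
Implicit hydrogens by atom environment:
  8 × C: 2 H each → 16
  Total hydrogens = 16.
Molecular formula: C8H16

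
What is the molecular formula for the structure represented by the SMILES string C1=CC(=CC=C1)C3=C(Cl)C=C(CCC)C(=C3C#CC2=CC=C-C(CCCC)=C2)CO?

Heavy atoms from the SMILES: 28 C, 1 Cl, 1 O.
Implicit hydrogens by atom environment:
  10 × C (aromatic): 1 H each → 10
  8 × C (aromatic): no H
  6 × C: 2 H each → 12
  2 × C: 3 H each → 6
  2 × C: no H
  1 × Cl: no H
  1 × O: 1 H
  Total hydrogens = 29.
Molecular formula: C28H29ClO

C28H29ClO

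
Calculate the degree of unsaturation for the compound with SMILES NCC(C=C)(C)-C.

1

Molecular formula from the SMILES: C6H13N.
DoU = (2C + 2 + N − H − X)/2 = (2·6 + 2 + 1 − 13 − 0)/2 = 2/2 = 1.
(Structurally: 0 ring(s) + 1 π bond(s) = 1.)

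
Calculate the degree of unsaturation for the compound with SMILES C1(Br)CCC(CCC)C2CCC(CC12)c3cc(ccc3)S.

6

Molecular formula from the SMILES: C19H27BrS.
DoU = (2C + 2 + N − H − X)/2 = (2·19 + 2 + 0 − 27 − 1)/2 = 12/2 = 6.
(Structurally: 3 ring(s) + 3 π bond(s) = 6.)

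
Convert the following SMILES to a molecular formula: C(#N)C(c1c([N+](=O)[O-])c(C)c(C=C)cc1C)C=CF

C14H13FN2O2

Heavy atoms from the SMILES: 14 C, 1 F, 2 N, 2 O.
Implicit hydrogens by atom environment:
  5 × C (aromatic): no H
  4 × C: 1 H each → 4
  2 × C: 3 H each → 6
  1 × C: 2 H
  1 × C (aromatic): 1 H
  1 × C: no H
  1 × F: no H
  1 × N (charge +1): no H
  1 × N: no H
  1 × O: no H
  1 × O (charge -1): no H
  Total hydrogens = 13.
Molecular formula: C14H13FN2O2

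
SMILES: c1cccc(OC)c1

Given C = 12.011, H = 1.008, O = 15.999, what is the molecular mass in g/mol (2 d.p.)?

108.14

Molecular formula: C7H8O.
M = 7×12.011 + 8×1.008 + 1×15.999 = 108.14 g/mol.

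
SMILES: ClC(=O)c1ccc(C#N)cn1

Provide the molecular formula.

Heavy atoms from the SMILES: 7 C, 1 Cl, 2 N, 1 O.
Implicit hydrogens by atom environment:
  3 × C (aromatic): 1 H each → 3
  2 × C (aromatic): no H
  2 × C: no H
  1 × Cl: no H
  1 × N (aromatic): no H
  1 × N: no H
  1 × O: no H
  Total hydrogens = 3.
Molecular formula: C7H3ClN2O

C7H3ClN2O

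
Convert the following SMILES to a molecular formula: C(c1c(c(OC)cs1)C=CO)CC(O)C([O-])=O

C11H13O5S-

Heavy atoms from the SMILES: 11 C, 5 O, 1 S.
Implicit hydrogens by atom environment:
  3 × C: 1 H each → 3
  3 × C (aromatic): no H
  2 × C: 2 H each → 4
  2 × O: 1 H each → 2
  2 × O: no H
  1 × C: 3 H
  1 × C (aromatic): 1 H
  1 × C: no H
  1 × O (charge -1): no H
  1 × S (aromatic): no H
  Total hydrogens = 13.
Net charge -1.
Molecular formula: C11H13O5S-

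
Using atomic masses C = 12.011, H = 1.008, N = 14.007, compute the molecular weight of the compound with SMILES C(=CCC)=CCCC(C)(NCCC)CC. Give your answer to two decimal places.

209.38

Molecular formula: C14H27N.
M = 14×12.011 + 27×1.008 + 1×14.007 = 209.38 g/mol.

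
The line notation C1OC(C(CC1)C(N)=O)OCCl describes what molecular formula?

C7H12ClNO3

Heavy atoms from the SMILES: 7 C, 1 Cl, 1 N, 3 O.
Implicit hydrogens by atom environment:
  4 × C: 2 H each → 8
  3 × O: no H
  2 × C: 1 H each → 2
  1 × C: no H
  1 × Cl: no H
  1 × N: 2 H
  Total hydrogens = 12.
Molecular formula: C7H12ClNO3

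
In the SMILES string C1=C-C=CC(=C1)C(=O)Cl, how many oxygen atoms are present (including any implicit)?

The symbol for oxygen appears 1 time in the SMILES.

1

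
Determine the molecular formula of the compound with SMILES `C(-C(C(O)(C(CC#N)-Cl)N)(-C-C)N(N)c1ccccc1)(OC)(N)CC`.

C17H28ClN5O2

Heavy atoms from the SMILES: 17 C, 1 Cl, 5 N, 2 O.
Implicit hydrogens by atom environment:
  5 × C (aromatic): 1 H each → 5
  4 × C: no H
  3 × C: 3 H each → 9
  3 × C: 2 H each → 6
  3 × N: 2 H each → 6
  2 × N: no H
  1 × C: 1 H
  1 × C (aromatic): no H
  1 × Cl: no H
  1 × O: 1 H
  1 × O: no H
  Total hydrogens = 28.
Molecular formula: C17H28ClN5O2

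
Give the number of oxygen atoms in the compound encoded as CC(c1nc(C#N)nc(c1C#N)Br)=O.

The symbol for oxygen appears 1 time in the SMILES.

1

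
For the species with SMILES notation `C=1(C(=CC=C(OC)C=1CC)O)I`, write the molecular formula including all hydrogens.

Heavy atoms from the SMILES: 9 C, 1 I, 2 O.
Implicit hydrogens by atom environment:
  4 × C (aromatic): no H
  2 × C: 3 H each → 6
  2 × C (aromatic): 1 H each → 2
  1 × C: 2 H
  1 × I: no H
  1 × O: 1 H
  1 × O: no H
  Total hydrogens = 11.
Molecular formula: C9H11IO2

C9H11IO2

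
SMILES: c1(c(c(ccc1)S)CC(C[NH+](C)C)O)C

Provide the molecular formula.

Heavy atoms from the SMILES: 12 C, 1 N, 1 O, 1 S.
Implicit hydrogens by atom environment:
  3 × C: 3 H each → 9
  3 × C (aromatic): 1 H each → 3
  3 × C (aromatic): no H
  2 × C: 2 H each → 4
  1 × C: 1 H
  1 × N (charge +1): 1 H
  1 × O: 1 H
  1 × S: 1 H
  Total hydrogens = 20.
Net charge +1.
Molecular formula: C12H20NOS+

C12H20NOS+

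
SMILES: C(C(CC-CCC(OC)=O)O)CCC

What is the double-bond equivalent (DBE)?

Molecular formula from the SMILES: C11H22O3.
DoU = (2C + 2 + N − H − X)/2 = (2·11 + 2 + 0 − 22 − 0)/2 = 2/2 = 1.
(Structurally: 0 ring(s) + 1 π bond(s) = 1.)

1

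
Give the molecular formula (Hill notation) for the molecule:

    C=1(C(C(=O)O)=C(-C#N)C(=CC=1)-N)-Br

Heavy atoms from the SMILES: 1 Br, 8 C, 2 N, 2 O.
Implicit hydrogens by atom environment:
  4 × C (aromatic): no H
  2 × C (aromatic): 1 H each → 2
  2 × C: no H
  1 × Br: no H
  1 × N: 2 H
  1 × N: no H
  1 × O: 1 H
  1 × O: no H
  Total hydrogens = 5.
Molecular formula: C8H5BrN2O2

C8H5BrN2O2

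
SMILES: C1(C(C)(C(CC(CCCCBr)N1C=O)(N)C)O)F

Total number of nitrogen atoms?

The symbol for nitrogen appears 2 times in the SMILES.

2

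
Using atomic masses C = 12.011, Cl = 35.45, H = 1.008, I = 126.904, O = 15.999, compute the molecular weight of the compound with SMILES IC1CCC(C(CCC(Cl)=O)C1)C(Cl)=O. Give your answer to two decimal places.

363.02

Molecular formula: C10H13Cl2IO2.
M = 10×12.011 + 2×35.45 + 13×1.008 + 1×126.904 + 2×15.999 = 363.02 g/mol.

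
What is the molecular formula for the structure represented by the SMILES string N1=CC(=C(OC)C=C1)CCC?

C9H13NO

Heavy atoms from the SMILES: 9 C, 1 N, 1 O.
Implicit hydrogens by atom environment:
  3 × C (aromatic): 1 H each → 3
  2 × C: 3 H each → 6
  2 × C: 2 H each → 4
  2 × C (aromatic): no H
  1 × N (aromatic): no H
  1 × O: no H
  Total hydrogens = 13.
Molecular formula: C9H13NO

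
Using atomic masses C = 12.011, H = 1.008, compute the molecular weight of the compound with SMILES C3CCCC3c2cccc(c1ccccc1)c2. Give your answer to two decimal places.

222.33

Molecular formula: C17H18.
M = 17×12.011 + 18×1.008 = 222.33 g/mol.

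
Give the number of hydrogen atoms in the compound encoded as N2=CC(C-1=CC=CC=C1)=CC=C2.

9

Hydrogens are implicit in SMILES; fill each atom to its normal valence:
  9 × C (aromatic): 1 H each → 9
  2 × C (aromatic): no H
  1 × N (aromatic): no H
  Total hydrogens = 9.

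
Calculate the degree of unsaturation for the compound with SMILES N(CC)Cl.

0

Molecular formula from the SMILES: C2H6ClN.
DoU = (2C + 2 + N − H − X)/2 = (2·2 + 2 + 1 − 6 − 1)/2 = 0/2 = 0.
(Structurally: 0 ring(s) + 0 π bond(s) = 0.)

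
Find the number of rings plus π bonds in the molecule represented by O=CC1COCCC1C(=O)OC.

Molecular formula from the SMILES: C8H12O4.
DoU = (2C + 2 + N − H − X)/2 = (2·8 + 2 + 0 − 12 − 0)/2 = 6/2 = 3.
(Structurally: 1 ring(s) + 2 π bond(s) = 3.)

3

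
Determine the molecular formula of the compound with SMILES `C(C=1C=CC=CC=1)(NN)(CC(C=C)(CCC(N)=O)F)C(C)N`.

C16H25FN4O

Heavy atoms from the SMILES: 16 C, 1 F, 4 N, 1 O.
Implicit hydrogens by atom environment:
  5 × C (aromatic): 1 H each → 5
  4 × C: 2 H each → 8
  3 × C: no H
  3 × N: 2 H each → 6
  2 × C: 1 H each → 2
  1 × C: 3 H
  1 × C (aromatic): no H
  1 × F: no H
  1 × N: 1 H
  1 × O: no H
  Total hydrogens = 25.
Molecular formula: C16H25FN4O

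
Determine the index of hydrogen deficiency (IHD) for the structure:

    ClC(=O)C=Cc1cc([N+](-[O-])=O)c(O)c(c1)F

7

Molecular formula from the SMILES: C9H5ClFNO4.
DoU = (2C + 2 + N − H − X)/2 = (2·9 + 2 + 1 − 5 − 2)/2 = 14/2 = 7.
(Structurally: 1 ring(s) + 6 π bond(s) = 7.)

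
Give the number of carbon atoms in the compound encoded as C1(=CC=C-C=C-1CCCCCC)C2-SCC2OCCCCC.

The symbol for carbon appears 20 times in the SMILES.

20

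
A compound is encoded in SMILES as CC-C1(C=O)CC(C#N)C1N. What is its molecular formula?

C8H12N2O

Heavy atoms from the SMILES: 8 C, 2 N, 1 O.
Implicit hydrogens by atom environment:
  3 × C: 1 H each → 3
  2 × C: 2 H each → 4
  2 × C: no H
  1 × C: 3 H
  1 × N: 2 H
  1 × N: no H
  1 × O: no H
  Total hydrogens = 12.
Molecular formula: C8H12N2O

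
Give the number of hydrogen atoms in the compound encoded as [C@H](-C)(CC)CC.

14

Hydrogens are implicit in SMILES; fill each atom to its normal valence:
  3 × C: 3 H each → 9
  2 × C: 2 H each → 4
  1 × C: 1 H
  Total hydrogens = 14.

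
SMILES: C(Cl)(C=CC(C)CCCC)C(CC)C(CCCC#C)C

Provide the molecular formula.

Heavy atoms from the SMILES: 19 C, 1 Cl.
Implicit hydrogens by atom environment:
  7 × C: 2 H each → 14
  7 × C: 1 H each → 7
  4 × C: 3 H each → 12
  1 × C: no H
  1 × Cl: no H
  Total hydrogens = 33.
Molecular formula: C19H33Cl

C19H33Cl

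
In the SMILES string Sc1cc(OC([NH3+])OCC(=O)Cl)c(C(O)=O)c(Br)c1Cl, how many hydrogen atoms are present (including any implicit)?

Hydrogens are implicit in SMILES; fill each atom to its normal valence:
  5 × C (aromatic): no H
  4 × O: no H
  2 × C: no H
  2 × Cl: no H
  1 × Br: no H
  1 × C: 2 H
  1 × C (aromatic): 1 H
  1 × C: 1 H
  1 × N (charge +1): 3 H
  1 × O: 1 H
  1 × S: 1 H
  Total hydrogens = 9.

9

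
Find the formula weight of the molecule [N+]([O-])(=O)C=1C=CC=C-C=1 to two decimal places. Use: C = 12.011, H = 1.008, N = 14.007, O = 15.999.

Molecular formula: C6H5NO2.
M = 6×12.011 + 5×1.008 + 1×14.007 + 2×15.999 = 123.11 g/mol.

123.11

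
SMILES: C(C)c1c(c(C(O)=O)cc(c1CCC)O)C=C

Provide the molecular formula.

Heavy atoms from the SMILES: 14 C, 3 O.
Implicit hydrogens by atom environment:
  5 × C (aromatic): no H
  4 × C: 2 H each → 8
  2 × C: 3 H each → 6
  2 × O: 1 H each → 2
  1 × C (aromatic): 1 H
  1 × C: 1 H
  1 × C: no H
  1 × O: no H
  Total hydrogens = 18.
Molecular formula: C14H18O3

C14H18O3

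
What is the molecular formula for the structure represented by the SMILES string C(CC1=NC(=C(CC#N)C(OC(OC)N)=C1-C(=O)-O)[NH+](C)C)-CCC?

Heavy atoms from the SMILES: 17 C, 4 N, 4 O.
Implicit hydrogens by atom environment:
  5 × C: 2 H each → 10
  5 × C (aromatic): no H
  4 × C: 3 H each → 12
  3 × O: no H
  2 × C: no H
  1 × C: 1 H
  1 × N: 2 H
  1 × N (charge +1): 1 H
  1 × N (aromatic): no H
  1 × N: no H
  1 × O: 1 H
  Total hydrogens = 27.
Net charge +1.
Molecular formula: C17H27N4O4+

C17H27N4O4+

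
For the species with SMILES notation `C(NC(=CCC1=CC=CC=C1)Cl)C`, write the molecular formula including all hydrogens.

C11H14ClN

Heavy atoms from the SMILES: 11 C, 1 Cl, 1 N.
Implicit hydrogens by atom environment:
  5 × C (aromatic): 1 H each → 5
  2 × C: 2 H each → 4
  1 × C: 3 H
  1 × C: 1 H
  1 × C: no H
  1 × C (aromatic): no H
  1 × Cl: no H
  1 × N: 1 H
  Total hydrogens = 14.
Molecular formula: C11H14ClN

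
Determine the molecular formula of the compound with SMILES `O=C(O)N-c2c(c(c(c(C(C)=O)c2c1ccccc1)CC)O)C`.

C18H19NO4

Heavy atoms from the SMILES: 18 C, 1 N, 4 O.
Implicit hydrogens by atom environment:
  7 × C (aromatic): no H
  5 × C (aromatic): 1 H each → 5
  3 × C: 3 H each → 9
  2 × C: no H
  2 × O: 1 H each → 2
  2 × O: no H
  1 × C: 2 H
  1 × N: 1 H
  Total hydrogens = 19.
Molecular formula: C18H19NO4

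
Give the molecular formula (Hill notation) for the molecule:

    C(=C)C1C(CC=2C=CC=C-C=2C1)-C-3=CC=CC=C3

Heavy atoms from the SMILES: 18 C.
Implicit hydrogens by atom environment:
  9 × C (aromatic): 1 H each → 9
  3 × C: 2 H each → 6
  3 × C: 1 H each → 3
  3 × C (aromatic): no H
  Total hydrogens = 18.
Molecular formula: C18H18

C18H18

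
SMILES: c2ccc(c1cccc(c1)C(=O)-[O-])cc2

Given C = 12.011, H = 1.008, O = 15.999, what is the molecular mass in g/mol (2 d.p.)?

Molecular formula: C13H9O2-.
M = 13×12.011 + 9×1.008 + 2×15.999 = 197.21 g/mol.

197.21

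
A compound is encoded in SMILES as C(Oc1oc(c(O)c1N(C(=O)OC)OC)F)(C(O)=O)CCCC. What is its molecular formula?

Heavy atoms from the SMILES: 13 C, 1 F, 1 N, 8 O.
Implicit hydrogens by atom environment:
  5 × O: no H
  4 × C (aromatic): no H
  3 × C: 3 H each → 9
  3 × C: 2 H each → 6
  2 × C: no H
  2 × O: 1 H each → 2
  1 × C: 1 H
  1 × F: no H
  1 × N: no H
  1 × O (aromatic): no H
  Total hydrogens = 18.
Molecular formula: C13H18FNO8

C13H18FNO8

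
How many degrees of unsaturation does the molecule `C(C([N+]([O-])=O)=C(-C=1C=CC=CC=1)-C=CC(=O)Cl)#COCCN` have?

Molecular formula from the SMILES: C15H13ClN2O4.
DoU = (2C + 2 + N − H − X)/2 = (2·15 + 2 + 2 − 13 − 1)/2 = 20/2 = 10.
(Structurally: 1 ring(s) + 9 π bond(s) = 10.)

10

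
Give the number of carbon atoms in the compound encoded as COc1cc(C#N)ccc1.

8

The symbol for carbon appears 8 times in the SMILES. Lowercase c denotes aromatic carbon and counts toward C.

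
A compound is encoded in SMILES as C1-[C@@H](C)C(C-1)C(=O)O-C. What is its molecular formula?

Heavy atoms from the SMILES: 7 C, 2 O.
Implicit hydrogens by atom environment:
  2 × C: 3 H each → 6
  2 × C: 2 H each → 4
  2 × C: 1 H each → 2
  2 × O: no H
  1 × C: no H
  Total hydrogens = 12.
Molecular formula: C7H12O2

C7H12O2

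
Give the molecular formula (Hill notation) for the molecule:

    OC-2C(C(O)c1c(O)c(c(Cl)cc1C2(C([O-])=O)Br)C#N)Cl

C12H7BrCl2NO5-

Heavy atoms from the SMILES: 1 Br, 12 C, 2 Cl, 1 N, 5 O.
Implicit hydrogens by atom environment:
  5 × C (aromatic): no H
  3 × C: 1 H each → 3
  3 × C: no H
  3 × O: 1 H each → 3
  2 × Cl: no H
  1 × Br: no H
  1 × C (aromatic): 1 H
  1 × N: no H
  1 × O: no H
  1 × O (charge -1): no H
  Total hydrogens = 7.
Net charge -1.
Molecular formula: C12H7BrCl2NO5-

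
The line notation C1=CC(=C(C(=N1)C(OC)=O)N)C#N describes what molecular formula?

Heavy atoms from the SMILES: 8 C, 3 N, 2 O.
Implicit hydrogens by atom environment:
  3 × C (aromatic): no H
  2 × C (aromatic): 1 H each → 2
  2 × C: no H
  2 × O: no H
  1 × C: 3 H
  1 × N: 2 H
  1 × N (aromatic): no H
  1 × N: no H
  Total hydrogens = 7.
Molecular formula: C8H7N3O2

C8H7N3O2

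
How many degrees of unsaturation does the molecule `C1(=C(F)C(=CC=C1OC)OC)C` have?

Molecular formula from the SMILES: C9H11FO2.
DoU = (2C + 2 + N − H − X)/2 = (2·9 + 2 + 0 − 11 − 1)/2 = 8/2 = 4.
(Structurally: 1 ring(s) + 3 π bond(s) = 4.)

4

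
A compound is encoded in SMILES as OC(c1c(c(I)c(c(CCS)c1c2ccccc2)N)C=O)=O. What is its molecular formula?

C16H14INO3S

Heavy atoms from the SMILES: 16 C, 1 I, 1 N, 3 O, 1 S.
Implicit hydrogens by atom environment:
  7 × C (aromatic): no H
  5 × C (aromatic): 1 H each → 5
  2 × C: 2 H each → 4
  2 × O: no H
  1 × C: 1 H
  1 × C: no H
  1 × I: no H
  1 × N: 2 H
  1 × O: 1 H
  1 × S: 1 H
  Total hydrogens = 14.
Molecular formula: C16H14INO3S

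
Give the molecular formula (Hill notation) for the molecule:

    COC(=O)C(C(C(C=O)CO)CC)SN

Heavy atoms from the SMILES: 9 C, 1 N, 4 O, 1 S.
Implicit hydrogens by atom environment:
  4 × C: 1 H each → 4
  3 × O: no H
  2 × C: 3 H each → 6
  2 × C: 2 H each → 4
  1 × C: no H
  1 × N: 2 H
  1 × O: 1 H
  1 × S: no H
  Total hydrogens = 17.
Molecular formula: C9H17NO4S

C9H17NO4S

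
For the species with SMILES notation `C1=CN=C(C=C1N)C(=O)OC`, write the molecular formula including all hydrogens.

Heavy atoms from the SMILES: 7 C, 2 N, 2 O.
Implicit hydrogens by atom environment:
  3 × C (aromatic): 1 H each → 3
  2 × C (aromatic): no H
  2 × O: no H
  1 × C: 3 H
  1 × C: no H
  1 × N: 2 H
  1 × N (aromatic): no H
  Total hydrogens = 8.
Molecular formula: C7H8N2O2

C7H8N2O2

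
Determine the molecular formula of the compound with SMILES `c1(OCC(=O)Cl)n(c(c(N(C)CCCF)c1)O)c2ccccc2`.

Heavy atoms from the SMILES: 16 C, 1 Cl, 1 F, 2 N, 3 O.
Implicit hydrogens by atom environment:
  6 × C (aromatic): 1 H each → 6
  4 × C: 2 H each → 8
  4 × C (aromatic): no H
  2 × O: no H
  1 × C: 3 H
  1 × C: no H
  1 × Cl: no H
  1 × F: no H
  1 × N (aromatic): no H
  1 × N: no H
  1 × O: 1 H
  Total hydrogens = 18.
Molecular formula: C16H18ClFN2O3

C16H18ClFN2O3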